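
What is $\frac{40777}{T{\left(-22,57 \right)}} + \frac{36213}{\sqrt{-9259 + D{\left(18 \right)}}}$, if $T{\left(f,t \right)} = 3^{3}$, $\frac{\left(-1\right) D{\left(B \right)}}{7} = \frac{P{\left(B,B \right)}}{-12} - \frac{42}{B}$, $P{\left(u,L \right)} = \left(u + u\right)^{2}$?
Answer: $\frac{40777}{27} - \frac{36213 i \sqrt{19095}}{12730} \approx 1510.3 - 393.09 i$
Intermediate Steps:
$P{\left(u,L \right)} = 4 u^{2}$ ($P{\left(u,L \right)} = \left(2 u\right)^{2} = 4 u^{2}$)
$D{\left(B \right)} = \frac{294}{B} + \frac{7 B^{2}}{3}$ ($D{\left(B \right)} = - 7 \left(\frac{4 B^{2}}{-12} - \frac{42}{B}\right) = - 7 \left(4 B^{2} \left(- \frac{1}{12}\right) - \frac{42}{B}\right) = - 7 \left(- \frac{B^{2}}{3} - \frac{42}{B}\right) = - 7 \left(- \frac{42}{B} - \frac{B^{2}}{3}\right) = \frac{294}{B} + \frac{7 B^{2}}{3}$)
$T{\left(f,t \right)} = 27$
$\frac{40777}{T{\left(-22,57 \right)}} + \frac{36213}{\sqrt{-9259 + D{\left(18 \right)}}} = \frac{40777}{27} + \frac{36213}{\sqrt{-9259 + \frac{7 \left(126 + 18^{3}\right)}{3 \cdot 18}}} = 40777 \cdot \frac{1}{27} + \frac{36213}{\sqrt{-9259 + \frac{7}{3} \cdot \frac{1}{18} \left(126 + 5832\right)}} = \frac{40777}{27} + \frac{36213}{\sqrt{-9259 + \frac{7}{3} \cdot \frac{1}{18} \cdot 5958}} = \frac{40777}{27} + \frac{36213}{\sqrt{-9259 + \frac{2317}{3}}} = \frac{40777}{27} + \frac{36213}{\sqrt{- \frac{25460}{3}}} = \frac{40777}{27} + \frac{36213}{\frac{2}{3} i \sqrt{19095}} = \frac{40777}{27} + 36213 \left(- \frac{i \sqrt{19095}}{12730}\right) = \frac{40777}{27} - \frac{36213 i \sqrt{19095}}{12730}$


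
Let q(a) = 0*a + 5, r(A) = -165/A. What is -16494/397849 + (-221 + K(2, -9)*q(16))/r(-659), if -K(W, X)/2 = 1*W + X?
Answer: -39592277651/65645085 ≈ -603.13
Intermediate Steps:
q(a) = 5 (q(a) = 0 + 5 = 5)
K(W, X) = -2*W - 2*X (K(W, X) = -2*(1*W + X) = -2*(W + X) = -2*W - 2*X)
-16494/397849 + (-221 + K(2, -9)*q(16))/r(-659) = -16494/397849 + (-221 + (-2*2 - 2*(-9))*5)/((-165/(-659))) = -16494*1/397849 + (-221 + (-4 + 18)*5)/((-165*(-1/659))) = -16494/397849 + (-221 + 14*5)/(165/659) = -16494/397849 + (-221 + 70)*(659/165) = -16494/397849 - 151*659/165 = -16494/397849 - 99509/165 = -39592277651/65645085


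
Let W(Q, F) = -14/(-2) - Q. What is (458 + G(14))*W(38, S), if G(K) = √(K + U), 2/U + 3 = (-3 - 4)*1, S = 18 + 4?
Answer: -14198 - 31*√345/5 ≈ -14313.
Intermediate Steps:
S = 22
W(Q, F) = 7 - Q (W(Q, F) = -14*(-½) - Q = 7 - Q)
U = -⅕ (U = 2/(-3 + (-3 - 4)*1) = 2/(-3 - 7*1) = 2/(-3 - 7) = 2/(-10) = 2*(-⅒) = -⅕ ≈ -0.20000)
G(K) = √(-⅕ + K) (G(K) = √(K - ⅕) = √(-⅕ + K))
(458 + G(14))*W(38, S) = (458 + √(-5 + 25*14)/5)*(7 - 1*38) = (458 + √(-5 + 350)/5)*(7 - 38) = (458 + √345/5)*(-31) = -14198 - 31*√345/5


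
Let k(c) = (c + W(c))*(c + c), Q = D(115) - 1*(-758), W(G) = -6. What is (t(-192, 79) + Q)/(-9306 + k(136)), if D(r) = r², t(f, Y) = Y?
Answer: 7031/13027 ≈ 0.53973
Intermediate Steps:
Q = 13983 (Q = 115² - 1*(-758) = 13225 + 758 = 13983)
k(c) = 2*c*(-6 + c) (k(c) = (c - 6)*(c + c) = (-6 + c)*(2*c) = 2*c*(-6 + c))
(t(-192, 79) + Q)/(-9306 + k(136)) = (79 + 13983)/(-9306 + 2*136*(-6 + 136)) = 14062/(-9306 + 2*136*130) = 14062/(-9306 + 35360) = 14062/26054 = 14062*(1/26054) = 7031/13027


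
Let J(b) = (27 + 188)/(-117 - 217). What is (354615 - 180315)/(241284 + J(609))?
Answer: 8316600/11512663 ≈ 0.72239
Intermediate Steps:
J(b) = -215/334 (J(b) = 215/(-334) = 215*(-1/334) = -215/334)
(354615 - 180315)/(241284 + J(609)) = (354615 - 180315)/(241284 - 215/334) = 174300/(80588641/334) = 174300*(334/80588641) = 8316600/11512663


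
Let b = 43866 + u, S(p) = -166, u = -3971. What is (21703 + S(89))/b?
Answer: 21537/39895 ≈ 0.53984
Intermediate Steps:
b = 39895 (b = 43866 - 3971 = 39895)
(21703 + S(89))/b = (21703 - 166)/39895 = 21537*(1/39895) = 21537/39895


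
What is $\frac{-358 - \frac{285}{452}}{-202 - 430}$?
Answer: $\frac{162101}{285664} \approx 0.56745$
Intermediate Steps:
$\frac{-358 - \frac{285}{452}}{-202 - 430} = \frac{-358 - \frac{285}{452}}{-632} = \left(-358 - \frac{285}{452}\right) \left(- \frac{1}{632}\right) = \left(- \frac{162101}{452}\right) \left(- \frac{1}{632}\right) = \frac{162101}{285664}$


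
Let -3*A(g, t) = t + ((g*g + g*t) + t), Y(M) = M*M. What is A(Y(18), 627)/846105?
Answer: -103126/846105 ≈ -0.12188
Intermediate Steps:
Y(M) = M²
A(g, t) = -2*t/3 - g²/3 - g*t/3 (A(g, t) = -(t + ((g*g + g*t) + t))/3 = -(t + ((g² + g*t) + t))/3 = -(t + (t + g² + g*t))/3 = -(g² + 2*t + g*t)/3 = -2*t/3 - g²/3 - g*t/3)
A(Y(18), 627)/846105 = (-⅔*627 - (18²)²/3 - ⅓*18²*627)/846105 = (-418 - ⅓*324² - ⅓*324*627)*(1/846105) = (-418 - ⅓*104976 - 67716)*(1/846105) = (-418 - 34992 - 67716)*(1/846105) = -103126*1/846105 = -103126/846105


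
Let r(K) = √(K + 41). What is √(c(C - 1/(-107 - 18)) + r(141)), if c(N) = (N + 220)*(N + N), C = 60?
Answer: √(525085002 + 15625*√182)/125 ≈ 183.35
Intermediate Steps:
r(K) = √(41 + K)
c(N) = 2*N*(220 + N) (c(N) = (220 + N)*(2*N) = 2*N*(220 + N))
√(c(C - 1/(-107 - 18)) + r(141)) = √(2*(60 - 1/(-107 - 18))*(220 + (60 - 1/(-107 - 18))) + √(41 + 141)) = √(2*(60 - 1/(-125))*(220 + (60 - 1/(-125))) + √182) = √(2*(60 - 1*(-1/125))*(220 + (60 - 1*(-1/125))) + √182) = √(2*(60 + 1/125)*(220 + (60 + 1/125)) + √182) = √(2*(7501/125)*(220 + 7501/125) + √182) = √(2*(7501/125)*(35001/125) + √182) = √(525085002/15625 + √182)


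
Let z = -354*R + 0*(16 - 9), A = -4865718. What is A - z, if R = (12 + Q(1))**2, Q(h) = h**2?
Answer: -4805892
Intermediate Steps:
R = 169 (R = (12 + 1**2)**2 = (12 + 1)**2 = 13**2 = 169)
z = -59826 (z = -354*169 + 0*(16 - 9) = -59826 + 0*7 = -59826 + 0 = -59826)
A - z = -4865718 - 1*(-59826) = -4865718 + 59826 = -4805892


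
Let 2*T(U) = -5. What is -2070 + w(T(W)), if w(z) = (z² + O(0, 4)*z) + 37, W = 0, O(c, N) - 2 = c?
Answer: -8127/4 ≈ -2031.8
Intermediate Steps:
O(c, N) = 2 + c
T(U) = -5/2 (T(U) = (½)*(-5) = -5/2)
w(z) = 37 + z² + 2*z (w(z) = (z² + (2 + 0)*z) + 37 = (z² + 2*z) + 37 = 37 + z² + 2*z)
-2070 + w(T(W)) = -2070 + (37 + (-5/2)² + 2*(-5/2)) = -2070 + (37 + 25/4 - 5) = -2070 + 153/4 = -8127/4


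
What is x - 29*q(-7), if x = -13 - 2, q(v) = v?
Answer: 188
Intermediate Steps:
x = -15
x - 29*q(-7) = -15 - 29*(-7) = -15 + 203 = 188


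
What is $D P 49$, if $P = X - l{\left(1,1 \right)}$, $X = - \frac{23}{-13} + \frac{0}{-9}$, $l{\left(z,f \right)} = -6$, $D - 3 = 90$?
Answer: $\frac{460257}{13} \approx 35404.0$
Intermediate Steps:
$D = 93$ ($D = 3 + 90 = 93$)
$X = \frac{23}{13}$ ($X = \left(-23\right) \left(- \frac{1}{13}\right) + 0 \left(- \frac{1}{9}\right) = \frac{23}{13} + 0 = \frac{23}{13} \approx 1.7692$)
$P = \frac{101}{13}$ ($P = \frac{23}{13} - -6 = \frac{23}{13} + 6 = \frac{101}{13} \approx 7.7692$)
$D P 49 = 93 \cdot \frac{101}{13} \cdot 49 = \frac{9393}{13} \cdot 49 = \frac{460257}{13}$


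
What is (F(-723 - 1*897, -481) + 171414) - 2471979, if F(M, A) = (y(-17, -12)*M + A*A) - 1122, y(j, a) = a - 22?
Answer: -2015246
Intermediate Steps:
y(j, a) = -22 + a
F(M, A) = -1122 + A**2 - 34*M (F(M, A) = ((-22 - 12)*M + A*A) - 1122 = (-34*M + A**2) - 1122 = (A**2 - 34*M) - 1122 = -1122 + A**2 - 34*M)
(F(-723 - 1*897, -481) + 171414) - 2471979 = ((-1122 + (-481)**2 - 34*(-723 - 1*897)) + 171414) - 2471979 = ((-1122 + 231361 - 34*(-723 - 897)) + 171414) - 2471979 = ((-1122 + 231361 - 34*(-1620)) + 171414) - 2471979 = ((-1122 + 231361 + 55080) + 171414) - 2471979 = (285319 + 171414) - 2471979 = 456733 - 2471979 = -2015246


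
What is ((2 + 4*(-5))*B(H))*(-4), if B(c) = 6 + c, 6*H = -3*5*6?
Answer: -648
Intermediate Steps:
H = -15 (H = (-3*5*6)/6 = (-15*6)/6 = (1/6)*(-90) = -15)
((2 + 4*(-5))*B(H))*(-4) = ((2 + 4*(-5))*(6 - 15))*(-4) = ((2 - 20)*(-9))*(-4) = -18*(-9)*(-4) = 162*(-4) = -648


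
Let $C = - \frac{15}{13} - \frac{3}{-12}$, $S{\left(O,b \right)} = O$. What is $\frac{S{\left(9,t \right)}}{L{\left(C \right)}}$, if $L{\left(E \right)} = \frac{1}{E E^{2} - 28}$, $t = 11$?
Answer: $- \frac{36367623}{140608} \approx -258.65$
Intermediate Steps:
$C = - \frac{47}{52}$ ($C = \left(-15\right) \frac{1}{13} - - \frac{1}{4} = - \frac{15}{13} + \frac{1}{4} = - \frac{47}{52} \approx -0.90385$)
$L{\left(E \right)} = \frac{1}{-28 + E^{3}}$ ($L{\left(E \right)} = \frac{1}{E^{3} - 28} = \frac{1}{-28 + E^{3}}$)
$\frac{S{\left(9,t \right)}}{L{\left(C \right)}} = \frac{9}{\frac{1}{-28 + \left(- \frac{47}{52}\right)^{3}}} = \frac{9}{\frac{1}{-28 - \frac{103823}{140608}}} = \frac{9}{\frac{1}{- \frac{4040847}{140608}}} = \frac{9}{- \frac{140608}{4040847}} = 9 \left(- \frac{4040847}{140608}\right) = - \frac{36367623}{140608}$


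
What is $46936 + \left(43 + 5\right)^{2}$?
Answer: $49240$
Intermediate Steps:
$46936 + \left(43 + 5\right)^{2} = 46936 + 48^{2} = 46936 + 2304 = 49240$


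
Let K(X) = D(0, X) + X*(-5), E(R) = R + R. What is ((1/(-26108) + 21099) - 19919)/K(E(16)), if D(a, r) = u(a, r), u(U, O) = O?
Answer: -30807439/3341824 ≈ -9.2188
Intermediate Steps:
D(a, r) = r
E(R) = 2*R
K(X) = -4*X (K(X) = X + X*(-5) = X - 5*X = -4*X)
((1/(-26108) + 21099) - 19919)/K(E(16)) = ((1/(-26108) + 21099) - 19919)/((-8*16)) = ((-1/26108 + 21099) - 19919)/((-4*32)) = (550852691/26108 - 19919)/(-128) = (30807439/26108)*(-1/128) = -30807439/3341824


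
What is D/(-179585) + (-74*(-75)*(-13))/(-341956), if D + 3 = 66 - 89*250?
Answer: 10272017761/30705084130 ≈ 0.33454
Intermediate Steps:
D = -22187 (D = -3 + (66 - 89*250) = -3 + (66 - 22250) = -3 - 22184 = -22187)
D/(-179585) + (-74*(-75)*(-13))/(-341956) = -22187/(-179585) + (-74*(-75)*(-13))/(-341956) = -22187*(-1/179585) + (5550*(-13))*(-1/341956) = 22187/179585 - 72150*(-1/341956) = 22187/179585 + 36075/170978 = 10272017761/30705084130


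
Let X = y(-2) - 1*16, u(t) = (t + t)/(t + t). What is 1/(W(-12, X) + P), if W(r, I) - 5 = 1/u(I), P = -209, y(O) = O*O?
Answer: -1/203 ≈ -0.0049261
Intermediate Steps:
y(O) = O²
u(t) = 1 (u(t) = (2*t)/((2*t)) = (2*t)*(1/(2*t)) = 1)
X = -12 (X = (-2)² - 1*16 = 4 - 16 = -12)
W(r, I) = 6 (W(r, I) = 5 + 1/1 = 5 + 1 = 6)
1/(W(-12, X) + P) = 1/(6 - 209) = 1/(-203) = -1/203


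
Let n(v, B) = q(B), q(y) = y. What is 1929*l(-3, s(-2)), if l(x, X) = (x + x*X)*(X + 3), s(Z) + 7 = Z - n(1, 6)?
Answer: -972216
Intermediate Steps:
n(v, B) = B
s(Z) = -13 + Z (s(Z) = -7 + (Z - 1*6) = -7 + (Z - 6) = -7 + (-6 + Z) = -13 + Z)
l(x, X) = (3 + X)*(x + X*x) (l(x, X) = (x + X*x)*(3 + X) = (3 + X)*(x + X*x))
1929*l(-3, s(-2)) = 1929*(-3*(3 + (-13 - 2)² + 4*(-13 - 2))) = 1929*(-3*(3 + (-15)² + 4*(-15))) = 1929*(-3*(3 + 225 - 60)) = 1929*(-3*168) = 1929*(-504) = -972216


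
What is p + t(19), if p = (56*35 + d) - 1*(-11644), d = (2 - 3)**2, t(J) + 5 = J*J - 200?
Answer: 13761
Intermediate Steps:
t(J) = -205 + J**2 (t(J) = -5 + (J*J - 200) = -5 + (J**2 - 200) = -5 + (-200 + J**2) = -205 + J**2)
d = 1 (d = (-1)**2 = 1)
p = 13605 (p = (56*35 + 1) - 1*(-11644) = (1960 + 1) + 11644 = 1961 + 11644 = 13605)
p + t(19) = 13605 + (-205 + 19**2) = 13605 + (-205 + 361) = 13605 + 156 = 13761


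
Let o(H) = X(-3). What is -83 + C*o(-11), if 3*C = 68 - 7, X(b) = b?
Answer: -144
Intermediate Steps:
o(H) = -3
C = 61/3 (C = (68 - 7)/3 = (1/3)*61 = 61/3 ≈ 20.333)
-83 + C*o(-11) = -83 + (61/3)*(-3) = -83 - 61 = -144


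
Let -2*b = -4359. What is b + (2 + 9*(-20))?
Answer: 4003/2 ≈ 2001.5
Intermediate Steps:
b = 4359/2 (b = -½*(-4359) = 4359/2 ≈ 2179.5)
b + (2 + 9*(-20)) = 4359/2 + (2 + 9*(-20)) = 4359/2 + (2 - 180) = 4359/2 - 178 = 4003/2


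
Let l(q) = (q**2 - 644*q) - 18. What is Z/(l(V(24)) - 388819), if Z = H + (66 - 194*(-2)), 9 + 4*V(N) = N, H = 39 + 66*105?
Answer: -118768/6259807 ≈ -0.018973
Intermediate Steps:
H = 6969 (H = 39 + 6930 = 6969)
V(N) = -9/4 + N/4
l(q) = -18 + q**2 - 644*q
Z = 7423 (Z = 6969 + (66 - 194*(-2)) = 6969 + (66 + 388) = 6969 + 454 = 7423)
Z/(l(V(24)) - 388819) = 7423/((-18 + (-9/4 + (1/4)*24)**2 - 644*(-9/4 + (1/4)*24)) - 388819) = 7423/((-18 + (-9/4 + 6)**2 - 644*(-9/4 + 6)) - 388819) = 7423/((-18 + (15/4)**2 - 644*15/4) - 388819) = 7423/((-18 + 225/16 - 2415) - 388819) = 7423/(-38703/16 - 388819) = 7423/(-6259807/16) = 7423*(-16/6259807) = -118768/6259807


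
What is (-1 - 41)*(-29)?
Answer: 1218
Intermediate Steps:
(-1 - 41)*(-29) = -42*(-29) = 1218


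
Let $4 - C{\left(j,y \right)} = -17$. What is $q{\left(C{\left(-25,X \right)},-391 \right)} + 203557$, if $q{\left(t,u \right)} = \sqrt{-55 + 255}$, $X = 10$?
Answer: $203557 + 10 \sqrt{2} \approx 2.0357 \cdot 10^{5}$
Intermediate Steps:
$C{\left(j,y \right)} = 21$ ($C{\left(j,y \right)} = 4 - -17 = 4 + 17 = 21$)
$q{\left(t,u \right)} = 10 \sqrt{2}$ ($q{\left(t,u \right)} = \sqrt{200} = 10 \sqrt{2}$)
$q{\left(C{\left(-25,X \right)},-391 \right)} + 203557 = 10 \sqrt{2} + 203557 = 203557 + 10 \sqrt{2}$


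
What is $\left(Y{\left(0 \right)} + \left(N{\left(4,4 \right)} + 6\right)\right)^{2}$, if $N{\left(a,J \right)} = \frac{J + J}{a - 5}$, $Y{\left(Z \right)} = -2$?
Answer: $16$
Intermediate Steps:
$N{\left(a,J \right)} = \frac{2 J}{-5 + a}$
$\left(Y{\left(0 \right)} + \left(N{\left(4,4 \right)} + 6\right)\right)^{2} = \left(-2 + \left(2 \cdot 4 \frac{1}{-5 + 4} + 6\right)\right)^{2} = \left(-2 + \left(2 \cdot 4 \frac{1}{-1} + 6\right)\right)^{2} = \left(-2 + \left(2 \cdot 4 \left(-1\right) + 6\right)\right)^{2} = \left(-2 + \left(-8 + 6\right)\right)^{2} = \left(-2 - 2\right)^{2} = \left(-4\right)^{2} = 16$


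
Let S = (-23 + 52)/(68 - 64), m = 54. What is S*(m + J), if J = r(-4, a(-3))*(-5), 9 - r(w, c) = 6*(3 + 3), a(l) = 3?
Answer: 5481/4 ≈ 1370.3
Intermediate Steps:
r(w, c) = -27 (r(w, c) = 9 - 6*(3 + 3) = 9 - 6*6 = 9 - 1*36 = 9 - 36 = -27)
S = 29/4 ≈ 7.2500
J = 135 (J = -27*(-5) = 135)
S*(m + J) = 29*(54 + 135)/4 = (29/4)*189 = 5481/4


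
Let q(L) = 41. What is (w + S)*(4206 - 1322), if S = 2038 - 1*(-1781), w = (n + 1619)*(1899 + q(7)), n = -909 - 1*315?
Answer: 2221023196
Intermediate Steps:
n = -1224 (n = -909 - 315 = -1224)
w = 766300 (w = (-1224 + 1619)*(1899 + 41) = 395*1940 = 766300)
S = 3819 (S = 2038 + 1781 = 3819)
(w + S)*(4206 - 1322) = (766300 + 3819)*(4206 - 1322) = 770119*2884 = 2221023196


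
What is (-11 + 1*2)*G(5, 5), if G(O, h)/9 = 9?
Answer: -729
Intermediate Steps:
G(O, h) = 81 (G(O, h) = 9*9 = 81)
(-11 + 1*2)*G(5, 5) = (-11 + 1*2)*81 = (-11 + 2)*81 = -9*81 = -729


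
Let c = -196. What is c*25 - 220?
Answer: -5120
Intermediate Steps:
c*25 - 220 = -196*25 - 220 = -4900 - 220 = -5120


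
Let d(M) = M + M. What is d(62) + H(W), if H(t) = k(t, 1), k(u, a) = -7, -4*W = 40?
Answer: 117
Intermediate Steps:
W = -10 (W = -¼*40 = -10)
d(M) = 2*M
H(t) = -7
d(62) + H(W) = 2*62 - 7 = 124 - 7 = 117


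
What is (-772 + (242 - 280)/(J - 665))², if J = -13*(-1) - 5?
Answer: 257217351556/431649 ≈ 5.9590e+5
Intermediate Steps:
J = 8 (J = 13 - 5 = 8)
(-772 + (242 - 280)/(J - 665))² = (-772 + (242 - 280)/(8 - 665))² = (-772 - 38/(-657))² = (-772 - 38*(-1/657))² = (-772 + 38/657)² = (-507166/657)² = 257217351556/431649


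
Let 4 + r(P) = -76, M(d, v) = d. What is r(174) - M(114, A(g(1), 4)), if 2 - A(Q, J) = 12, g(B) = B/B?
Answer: -194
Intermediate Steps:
g(B) = 1
A(Q, J) = -10 (A(Q, J) = 2 - 1*12 = 2 - 12 = -10)
r(P) = -80 (r(P) = -4 - 76 = -80)
r(174) - M(114, A(g(1), 4)) = -80 - 1*114 = -80 - 114 = -194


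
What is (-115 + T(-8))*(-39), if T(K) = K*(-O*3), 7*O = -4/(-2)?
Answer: 29523/7 ≈ 4217.6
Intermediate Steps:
O = 2/7 (O = (-4/(-2))/7 = (-4*(-½))/7 = (⅐)*2 = 2/7 ≈ 0.28571)
T(K) = -6*K/7 (T(K) = K*(-1*2/7*3) = K*(-2/7*3) = K*(-6/7) = -6*K/7)
(-115 + T(-8))*(-39) = (-115 - 6/7*(-8))*(-39) = (-115 + 48/7)*(-39) = -757/7*(-39) = 29523/7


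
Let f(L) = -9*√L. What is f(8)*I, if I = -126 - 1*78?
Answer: 3672*√2 ≈ 5193.0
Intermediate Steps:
I = -204 (I = -126 - 78 = -204)
f(8)*I = -18*√2*(-204) = 3672*√2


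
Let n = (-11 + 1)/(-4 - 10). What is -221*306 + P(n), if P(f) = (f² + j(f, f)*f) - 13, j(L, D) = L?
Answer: -3314261/49 ≈ -67638.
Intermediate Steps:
n = 5/7 (n = -10/(-14) = -10*(-1/14) = 5/7 ≈ 0.71429)
P(f) = -13 + 2*f² (P(f) = (f² + f*f) - 13 = (f² + f²) - 13 = 2*f² - 13 = -13 + 2*f²)
-221*306 + P(n) = -221*306 + (-13 + 2*(5/7)²) = -67626 + (-13 + 2*(25/49)) = -67626 + (-13 + 50/49) = -67626 - 587/49 = -3314261/49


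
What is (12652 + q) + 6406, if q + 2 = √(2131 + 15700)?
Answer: 19056 + √17831 ≈ 19190.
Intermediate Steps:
q = -2 + √17831 (q = -2 + √(2131 + 15700) = -2 + √17831 ≈ 131.53)
(12652 + q) + 6406 = (12652 + (-2 + √17831)) + 6406 = (12650 + √17831) + 6406 = 19056 + √17831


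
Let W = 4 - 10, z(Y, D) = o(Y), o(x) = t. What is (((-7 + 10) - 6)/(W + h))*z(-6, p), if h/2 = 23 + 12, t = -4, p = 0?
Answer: 3/16 ≈ 0.18750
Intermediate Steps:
o(x) = -4
z(Y, D) = -4
W = -6
h = 70 (h = 2*(23 + 12) = 2*35 = 70)
(((-7 + 10) - 6)/(W + h))*z(-6, p) = (((-7 + 10) - 6)/(-6 + 70))*(-4) = ((3 - 6)/64)*(-4) = ((1/64)*(-3))*(-4) = -3/64*(-4) = 3/16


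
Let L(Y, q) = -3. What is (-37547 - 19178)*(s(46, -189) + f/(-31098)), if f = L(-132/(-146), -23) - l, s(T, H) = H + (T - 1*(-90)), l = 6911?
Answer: 46550804000/15549 ≈ 2.9938e+6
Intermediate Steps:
s(T, H) = 90 + H + T (s(T, H) = H + (T + 90) = H + (90 + T) = 90 + H + T)
f = -6914 (f = -3 - 1*6911 = -3 - 6911 = -6914)
(-37547 - 19178)*(s(46, -189) + f/(-31098)) = (-37547 - 19178)*((90 - 189 + 46) - 6914/(-31098)) = -56725*(-53 - 6914*(-1/31098)) = -56725*(-53 + 3457/15549) = -56725*(-820640/15549) = 46550804000/15549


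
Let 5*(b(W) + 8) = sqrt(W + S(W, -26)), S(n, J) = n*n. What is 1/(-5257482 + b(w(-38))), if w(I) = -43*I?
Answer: -691775/3637000130689 - sqrt(2671590)/138206004966182 ≈ -1.9022e-7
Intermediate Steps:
S(n, J) = n**2
b(W) = -8 + sqrt(W + W**2)/5
1/(-5257482 + b(w(-38))) = 1/(-5257482 + (-8 + sqrt((-43*(-38))*(1 - 43*(-38)))/5)) = 1/(-5257482 + (-8 + sqrt(1634*(1 + 1634))/5)) = 1/(-5257482 + (-8 + sqrt(1634*1635)/5)) = 1/(-5257482 + (-8 + sqrt(2671590)/5)) = 1/(-5257490 + sqrt(2671590)/5)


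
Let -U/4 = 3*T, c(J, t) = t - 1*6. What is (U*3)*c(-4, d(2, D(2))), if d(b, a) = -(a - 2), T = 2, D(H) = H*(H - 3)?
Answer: 144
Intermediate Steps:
D(H) = H*(-3 + H)
d(b, a) = 2 - a (d(b, a) = -(-2 + a) = 2 - a)
c(J, t) = -6 + t (c(J, t) = t - 6 = -6 + t)
U = -24 (U = -12*2 = -4*6 = -24)
(U*3)*c(-4, d(2, D(2))) = (-24*3)*(-6 + (2 - 2*(-3 + 2))) = -72*(-6 + (2 - 2*(-1))) = -72*(-6 + (2 - 1*(-2))) = -72*(-6 + (2 + 2)) = -72*(-6 + 4) = -72*(-2) = 144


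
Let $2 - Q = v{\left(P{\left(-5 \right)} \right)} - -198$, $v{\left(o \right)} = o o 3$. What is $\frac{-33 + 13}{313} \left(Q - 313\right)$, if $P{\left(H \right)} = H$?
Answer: $\frac{11680}{313} \approx 37.316$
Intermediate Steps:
$v{\left(o \right)} = 3 o^{2}$ ($v{\left(o \right)} = o^{2} \cdot 3 = 3 o^{2}$)
$Q = -271$ ($Q = 2 - \left(3 \left(-5\right)^{2} - -198\right) = 2 - \left(3 \cdot 25 + 198\right) = 2 - \left(75 + 198\right) = 2 - 273 = -271$)
$\frac{-33 + 13}{313} \left(Q - 313\right) = \frac{-33 + 13}{313} \left(-271 - 313\right) = \left(-20\right) \frac{1}{313} \left(-584\right) = \left(- \frac{20}{313}\right) \left(-584\right) = \frac{11680}{313}$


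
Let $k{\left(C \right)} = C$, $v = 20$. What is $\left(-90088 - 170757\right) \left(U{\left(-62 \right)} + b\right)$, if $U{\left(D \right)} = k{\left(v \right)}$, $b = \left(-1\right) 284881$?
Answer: $74304567545$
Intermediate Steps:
$b = -284881$
$U{\left(D \right)} = 20$
$\left(-90088 - 170757\right) \left(U{\left(-62 \right)} + b\right) = \left(-90088 - 170757\right) \left(20 - 284881\right) = \left(-260845\right) \left(-284861\right) = 74304567545$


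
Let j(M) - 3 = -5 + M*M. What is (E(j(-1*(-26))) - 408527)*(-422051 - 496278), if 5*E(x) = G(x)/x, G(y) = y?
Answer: 1875810038586/5 ≈ 3.7516e+11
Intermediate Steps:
j(M) = -2 + M**2 (j(M) = 3 + (-5 + M*M) = 3 + (-5 + M**2) = -2 + M**2)
E(x) = 1/5 (E(x) = (x/x)/5 = (1/5)*1 = 1/5)
(E(j(-1*(-26))) - 408527)*(-422051 - 496278) = (1/5 - 408527)*(-422051 - 496278) = -2042634/5*(-918329) = 1875810038586/5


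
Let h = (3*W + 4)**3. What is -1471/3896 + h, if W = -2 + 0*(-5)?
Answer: -32639/3896 ≈ -8.3776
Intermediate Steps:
W = -2 (W = -2 + 0 = -2)
h = -8 (h = (3*(-2) + 4)**3 = (-6 + 4)**3 = (-2)**3 = -8)
-1471/3896 + h = -1471/3896 - 8 = -32639/3896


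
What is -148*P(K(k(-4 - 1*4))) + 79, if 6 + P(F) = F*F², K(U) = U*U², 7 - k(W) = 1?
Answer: -1491498041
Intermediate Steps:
k(W) = 6 (k(W) = 7 - 1*1 = 7 - 1 = 6)
K(U) = U³
P(F) = -6 + F³ (P(F) = -6 + F*F² = -6 + F³)
-148*P(K(k(-4 - 1*4))) + 79 = -148*(-6 + (6³)³) + 79 = -148*(-6 + 216³) + 79 = -148*(-6 + 10077696) + 79 = -148*10077690 + 79 = -1491498120 + 79 = -1491498041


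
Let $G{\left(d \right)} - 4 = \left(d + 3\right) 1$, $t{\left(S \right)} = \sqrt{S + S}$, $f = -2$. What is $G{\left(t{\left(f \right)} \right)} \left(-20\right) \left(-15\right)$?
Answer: $2100 + 600 i \approx 2100.0 + 600.0 i$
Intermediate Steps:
$t{\left(S \right)} = \sqrt{2} \sqrt{S}$ ($t{\left(S \right)} = \sqrt{2 S} = \sqrt{2} \sqrt{S}$)
$G{\left(d \right)} = 7 + d$ ($G{\left(d \right)} = 4 + \left(d + 3\right) 1 = 4 + \left(3 + d\right) 1 = 4 + \left(3 + d\right) = 7 + d$)
$G{\left(t{\left(f \right)} \right)} \left(-20\right) \left(-15\right) = \left(7 + \sqrt{2} \sqrt{-2}\right) \left(-20\right) \left(-15\right) = \left(7 + \sqrt{2} i \sqrt{2}\right) \left(-20\right) \left(-15\right) = \left(7 + 2 i\right) \left(-20\right) \left(-15\right) = \left(-140 - 40 i\right) \left(-15\right) = 2100 + 600 i$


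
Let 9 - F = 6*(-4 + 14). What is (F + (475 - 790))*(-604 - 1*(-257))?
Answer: 127002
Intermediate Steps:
F = -51 (F = 9 - 6*(-4 + 14) = 9 - 6*10 = 9 - 1*60 = 9 - 60 = -51)
(F + (475 - 790))*(-604 - 1*(-257)) = (-51 + (475 - 790))*(-604 - 1*(-257)) = (-51 - 315)*(-604 + 257) = -366*(-347) = 127002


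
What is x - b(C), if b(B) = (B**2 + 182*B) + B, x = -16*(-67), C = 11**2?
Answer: -35712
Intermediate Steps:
C = 121
x = 1072
b(B) = B**2 + 183*B
x - b(C) = 1072 - 121*(183 + 121) = 1072 - 121*304 = 1072 - 1*36784 = 1072 - 36784 = -35712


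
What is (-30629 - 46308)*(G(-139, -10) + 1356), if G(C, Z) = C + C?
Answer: -82938086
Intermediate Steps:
G(C, Z) = 2*C
(-30629 - 46308)*(G(-139, -10) + 1356) = (-30629 - 46308)*(2*(-139) + 1356) = -76937*(-278 + 1356) = -76937*1078 = -82938086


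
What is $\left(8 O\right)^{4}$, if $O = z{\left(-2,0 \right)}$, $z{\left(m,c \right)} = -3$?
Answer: $331776$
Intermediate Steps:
$O = -3$
$\left(8 O\right)^{4} = \left(8 \left(-3\right)\right)^{4} = \left(-24\right)^{4} = 331776$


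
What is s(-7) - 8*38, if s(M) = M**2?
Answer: -255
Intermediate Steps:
s(-7) - 8*38 = (-7)**2 - 8*38 = 49 - 304 = -255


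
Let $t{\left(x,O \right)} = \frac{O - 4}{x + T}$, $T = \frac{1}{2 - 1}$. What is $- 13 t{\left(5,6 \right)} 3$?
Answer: $-13$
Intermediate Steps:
$T = 1$ ($T = 1^{-1} = 1$)
$t{\left(x,O \right)} = \frac{-4 + O}{1 + x}$ ($t{\left(x,O \right)} = \frac{O - 4}{x + 1} = \frac{-4 + O}{1 + x}$)
$- 13 t{\left(5,6 \right)} 3 = - 13 \frac{-4 + 6}{1 + 5} \cdot 3 = - 13 \cdot \frac{1}{6} \cdot 2 \cdot 3 = \left(-13\right) \frac{1}{3} \cdot 3 = \left(- \frac{13}{3}\right) 3 = -13$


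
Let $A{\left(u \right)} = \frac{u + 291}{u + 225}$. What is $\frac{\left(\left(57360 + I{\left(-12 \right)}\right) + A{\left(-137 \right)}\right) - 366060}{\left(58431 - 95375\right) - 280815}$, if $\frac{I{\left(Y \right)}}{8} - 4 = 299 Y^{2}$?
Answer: $- \frac{143127}{1271036} \approx -0.11261$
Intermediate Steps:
$I{\left(Y \right)} = 32 + 2392 Y^{2}$ ($I{\left(Y \right)} = 32 + 8 \cdot 299 Y^{2} = 32 + 2392 Y^{2}$)
$A{\left(u \right)} = \frac{291 + u}{225 + u}$
$\frac{\left(\left(57360 + I{\left(-12 \right)}\right) + A{\left(-137 \right)}\right) - 366060}{\left(58431 - 95375\right) - 280815} = \frac{\left(\left(57360 + \left(32 + 2392 \left(-12\right)^{2}\right)\right) + \frac{291 - 137}{225 - 137}\right) - 366060}{\left(58431 - 95375\right) - 280815} = \frac{\left(\left(57360 + \left(32 + 2392 \cdot 144\right)\right) + \frac{1}{88} \cdot 154\right) - 366060}{-36944 - 280815} = \frac{\left(\left(57360 + \left(32 + 344448\right)\right) + \frac{1}{88} \cdot 154\right) - 366060}{-317759} = \left(\left(\left(57360 + 344480\right) + \frac{7}{4}\right) - 366060\right) \left(- \frac{1}{317759}\right) = \left(\left(401840 + \frac{7}{4}\right) - 366060\right) \left(- \frac{1}{317759}\right) = \left(\frac{1607367}{4} - 366060\right) \left(- \frac{1}{317759}\right) = \frac{143127}{4} \left(- \frac{1}{317759}\right) = - \frac{143127}{1271036}$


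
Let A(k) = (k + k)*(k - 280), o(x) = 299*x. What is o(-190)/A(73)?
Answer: 1235/657 ≈ 1.8798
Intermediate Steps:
A(k) = 2*k*(-280 + k) (A(k) = (2*k)*(-280 + k) = 2*k*(-280 + k))
o(-190)/A(73) = (299*(-190))/((2*73*(-280 + 73))) = -56810/(2*73*(-207)) = -56810/(-30222) = -56810*(-1/30222) = 1235/657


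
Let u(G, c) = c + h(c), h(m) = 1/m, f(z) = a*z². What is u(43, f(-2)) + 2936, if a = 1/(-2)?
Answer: 5867/2 ≈ 2933.5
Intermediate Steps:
a = -½ ≈ -0.50000
f(z) = -z²/2
u(G, c) = c + 1/c
u(43, f(-2)) + 2936 = (-½*(-2)² + 1/(-½*(-2)²)) + 2936 = (-½*4 + 1/(-½*4)) + 2936 = (-2 + 1/(-2)) + 2936 = (-2 - ½) + 2936 = -5/2 + 2936 = 5867/2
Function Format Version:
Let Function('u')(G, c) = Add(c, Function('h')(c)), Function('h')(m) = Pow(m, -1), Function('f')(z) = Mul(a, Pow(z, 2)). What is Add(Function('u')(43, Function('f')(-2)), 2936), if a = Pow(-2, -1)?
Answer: Rational(5867, 2) ≈ 2933.5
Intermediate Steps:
a = Rational(-1, 2) ≈ -0.50000
Function('f')(z) = Mul(Rational(-1, 2), Pow(z, 2))
Function('u')(G, c) = Add(c, Pow(c, -1))
Add(Function('u')(43, Function('f')(-2)), 2936) = Add(Add(Mul(Rational(-1, 2), Pow(-2, 2)), Pow(Mul(Rational(-1, 2), Pow(-2, 2)), -1)), 2936) = Add(Add(Mul(Rational(-1, 2), 4), Pow(Mul(Rational(-1, 2), 4), -1)), 2936) = Add(Add(-2, Pow(-2, -1)), 2936) = Add(Add(-2, Rational(-1, 2)), 2936) = Add(Rational(-5, 2), 2936) = Rational(5867, 2)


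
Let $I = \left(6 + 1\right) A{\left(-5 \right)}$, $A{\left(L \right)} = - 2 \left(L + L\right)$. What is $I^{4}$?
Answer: $384160000$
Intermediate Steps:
$A{\left(L \right)} = - 4 L$ ($A{\left(L \right)} = - 2 \cdot 2 L = - 4 L$)
$I = 140$ ($I = \left(6 + 1\right) \left(\left(-4\right) \left(-5\right)\right) = 7 \cdot 20 = 140$)
$I^{4} = 140^{4} = 384160000$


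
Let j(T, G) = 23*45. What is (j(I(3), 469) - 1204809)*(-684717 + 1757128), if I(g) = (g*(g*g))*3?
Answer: -1290940479114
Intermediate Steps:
I(g) = 3*g³ (I(g) = (g*g²)*3 = g³*3 = 3*g³)
j(T, G) = 1035
(j(I(3), 469) - 1204809)*(-684717 + 1757128) = (1035 - 1204809)*(-684717 + 1757128) = -1203774*1072411 = -1290940479114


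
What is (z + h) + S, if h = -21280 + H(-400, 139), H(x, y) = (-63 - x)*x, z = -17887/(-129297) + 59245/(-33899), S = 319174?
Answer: 714840309305930/4383039003 ≈ 1.6309e+5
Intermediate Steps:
z = -7053849352/4383039003 (z = -17887*(-1/129297) + 59245*(-1/33899) = 17887/129297 - 59245/33899 = -7053849352/4383039003 ≈ -1.6094)
H(x, y) = x*(-63 - x)
h = -156080 (h = -21280 - 1*(-400)*(63 - 400) = -21280 - 1*(-400)*(-337) = -21280 - 134800 = -156080)
(z + h) + S = (-7053849352/4383039003 - 156080) + 319174 = -684111781437592/4383039003 + 319174 = 714840309305930/4383039003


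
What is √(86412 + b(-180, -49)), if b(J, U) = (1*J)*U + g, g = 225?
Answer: √95457 ≈ 308.96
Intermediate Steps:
b(J, U) = 225 + J*U (b(J, U) = (1*J)*U + 225 = J*U + 225 = 225 + J*U)
√(86412 + b(-180, -49)) = √(86412 + (225 - 180*(-49))) = √(86412 + (225 + 8820)) = √(86412 + 9045) = √95457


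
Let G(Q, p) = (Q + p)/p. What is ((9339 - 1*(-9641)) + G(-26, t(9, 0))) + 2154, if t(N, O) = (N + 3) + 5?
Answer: 359269/17 ≈ 21133.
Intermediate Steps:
t(N, O) = 8 + N (t(N, O) = (3 + N) + 5 = 8 + N)
G(Q, p) = (Q + p)/p
((9339 - 1*(-9641)) + G(-26, t(9, 0))) + 2154 = ((9339 - 1*(-9641)) + (-26 + (8 + 9))/(8 + 9)) + 2154 = ((9339 + 9641) + (-26 + 17)/17) + 2154 = (18980 + (1/17)*(-9)) + 2154 = (18980 - 9/17) + 2154 = 322651/17 + 2154 = 359269/17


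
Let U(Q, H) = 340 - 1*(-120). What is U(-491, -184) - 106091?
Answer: -105631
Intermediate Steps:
U(Q, H) = 460 (U(Q, H) = 340 + 120 = 460)
U(-491, -184) - 106091 = 460 - 106091 = -105631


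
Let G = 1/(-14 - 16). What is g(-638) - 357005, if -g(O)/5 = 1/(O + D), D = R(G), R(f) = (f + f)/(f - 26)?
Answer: -177887019475/498276 ≈ -3.5701e+5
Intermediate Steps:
G = -1/30 (G = 1/(-30) = -1/30 ≈ -0.033333)
R(f) = 2*f/(-26 + f) (R(f) = (2*f)/(-26 + f) = 2*f/(-26 + f))
D = 2/781 (D = 2*(-1/30)/(-26 - 1/30) = 2*(-1/30)/(-781/30) = 2*(-1/30)*(-30/781) = 2/781 ≈ 0.0025608)
g(O) = -5/(2/781 + O) (g(O) = -5/(O + 2/781) = -5/(2/781 + O))
g(-638) - 357005 = -3905/(2 + 781*(-638)) - 357005 = -3905/(2 - 498278) - 357005 = -3905/(-498276) - 357005 = -3905*(-1/498276) - 357005 = 3905/498276 - 357005 = -177887019475/498276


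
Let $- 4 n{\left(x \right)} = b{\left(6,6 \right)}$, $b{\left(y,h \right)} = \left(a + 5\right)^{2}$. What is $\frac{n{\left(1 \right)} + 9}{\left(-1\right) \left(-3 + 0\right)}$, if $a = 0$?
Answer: $\frac{11}{12} \approx 0.91667$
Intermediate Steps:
$b{\left(y,h \right)} = 25$ ($b{\left(y,h \right)} = \left(0 + 5\right)^{2} = 5^{2} = 25$)
$n{\left(x \right)} = - \frac{25}{4}$ ($n{\left(x \right)} = \left(- \frac{1}{4}\right) 25 = - \frac{25}{4}$)
$\frac{n{\left(1 \right)} + 9}{\left(-1\right) \left(-3 + 0\right)} = \frac{- \frac{25}{4} + 9}{\left(-1\right) \left(-3 + 0\right)} = \frac{11}{4 \left(\left(-1\right) \left(-3\right)\right)} = \frac{11}{4 \cdot 3} = \frac{11}{4} \cdot \frac{1}{3} = \frac{11}{12}$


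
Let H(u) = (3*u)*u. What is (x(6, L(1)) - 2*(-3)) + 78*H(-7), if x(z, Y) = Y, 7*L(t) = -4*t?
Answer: 80300/7 ≈ 11471.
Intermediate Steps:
L(t) = -4*t/7 (L(t) = (-4*t)/7 = -4*t/7)
H(u) = 3*u²
(x(6, L(1)) - 2*(-3)) + 78*H(-7) = (-4/7*1 - 2*(-3)) + 78*(3*(-7)²) = (-4/7 - 1*(-6)) + 78*(3*49) = (-4/7 + 6) + 78*147 = 38/7 + 11466 = 80300/7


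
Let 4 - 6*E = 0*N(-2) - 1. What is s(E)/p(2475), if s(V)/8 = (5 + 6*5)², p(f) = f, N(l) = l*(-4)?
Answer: 392/99 ≈ 3.9596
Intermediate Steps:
N(l) = -4*l
E = ⅚ (E = ⅔ - (0*(-4*(-2)) - 1)/6 = ⅔ - (0*8 - 1)/6 = ⅔ - (0 - 1)/6 = ⅔ - ⅙*(-1) = ⅔ + ⅙ = ⅚ ≈ 0.83333)
s(V) = 9800 (s(V) = 8*(5 + 6*5)² = 8*(5 + 30)² = 8*35² = 8*1225 = 9800)
s(E)/p(2475) = 9800/2475 = 9800*(1/2475) = 392/99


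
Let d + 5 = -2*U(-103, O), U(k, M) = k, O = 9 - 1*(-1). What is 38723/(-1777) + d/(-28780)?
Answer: -1114805117/51142060 ≈ -21.798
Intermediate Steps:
O = 10 (O = 9 + 1 = 10)
d = 201 (d = -5 - 2*(-103) = -5 + 206 = 201)
38723/(-1777) + d/(-28780) = 38723/(-1777) + 201/(-28780) = 38723*(-1/1777) + 201*(-1/28780) = -38723/1777 - 201/28780 = -1114805117/51142060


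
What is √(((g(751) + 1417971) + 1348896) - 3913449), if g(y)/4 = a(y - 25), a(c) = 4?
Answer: I*√1146566 ≈ 1070.8*I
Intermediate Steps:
g(y) = 16 (g(y) = 4*4 = 16)
√(((g(751) + 1417971) + 1348896) - 3913449) = √(((16 + 1417971) + 1348896) - 3913449) = √((1417987 + 1348896) - 3913449) = √(2766883 - 3913449) = √(-1146566) = I*√1146566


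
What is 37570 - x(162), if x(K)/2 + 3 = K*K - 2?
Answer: -14908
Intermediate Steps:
x(K) = -10 + 2*K² (x(K) = -6 + 2*(K*K - 2) = -6 + 2*(K² - 2) = -6 + 2*(-2 + K²) = -6 + (-4 + 2*K²) = -10 + 2*K²)
37570 - x(162) = 37570 - (-10 + 2*162²) = 37570 - (-10 + 2*26244) = 37570 - (-10 + 52488) = 37570 - 1*52478 = 37570 - 52478 = -14908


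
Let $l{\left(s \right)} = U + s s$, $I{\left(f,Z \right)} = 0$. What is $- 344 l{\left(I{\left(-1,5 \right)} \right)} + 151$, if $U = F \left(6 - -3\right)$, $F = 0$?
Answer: $151$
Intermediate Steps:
$U = 0$ ($U = 0 \left(6 - -3\right) = 0 \left(6 + 3\right) = 0 \cdot 9 = 0$)
$l{\left(s \right)} = s^{2}$ ($l{\left(s \right)} = 0 + s s = 0 + s^{2} = s^{2}$)
$- 344 l{\left(I{\left(-1,5 \right)} \right)} + 151 = - 344 \cdot 0^{2} + 151 = \left(-344\right) 0 + 151 = 0 + 151 = 151$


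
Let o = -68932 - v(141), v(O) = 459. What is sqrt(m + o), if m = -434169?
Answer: 2*I*sqrt(125890) ≈ 709.62*I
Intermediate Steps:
o = -69391 (o = -68932 - 1*459 = -68932 - 459 = -69391)
sqrt(m + o) = sqrt(-434169 - 69391) = sqrt(-503560) = 2*I*sqrt(125890)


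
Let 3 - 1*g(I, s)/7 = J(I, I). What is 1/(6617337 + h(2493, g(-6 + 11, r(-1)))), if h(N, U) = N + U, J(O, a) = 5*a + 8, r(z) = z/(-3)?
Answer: 1/6619620 ≈ 1.5107e-7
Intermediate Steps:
r(z) = -z/3 (r(z) = z*(-⅓) = -z/3)
J(O, a) = 8 + 5*a
g(I, s) = -35 - 35*I (g(I, s) = 21 - 7*(8 + 5*I) = 21 + (-56 - 35*I) = -35 - 35*I)
1/(6617337 + h(2493, g(-6 + 11, r(-1)))) = 1/(6617337 + (2493 + (-35 - 35*(-6 + 11)))) = 1/(6617337 + (2493 + (-35 - 35*5))) = 1/(6617337 + (2493 + (-35 - 175))) = 1/(6617337 + (2493 - 210)) = 1/(6617337 + 2283) = 1/6619620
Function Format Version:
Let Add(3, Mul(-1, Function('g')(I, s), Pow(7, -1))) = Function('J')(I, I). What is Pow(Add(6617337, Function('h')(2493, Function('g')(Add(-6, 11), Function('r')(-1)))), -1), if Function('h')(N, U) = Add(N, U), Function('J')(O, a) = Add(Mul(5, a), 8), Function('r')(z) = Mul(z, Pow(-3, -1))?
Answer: Rational(1, 6619620) ≈ 1.5107e-7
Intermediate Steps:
Function('r')(z) = Mul(Rational(-1, 3), z) (Function('r')(z) = Mul(z, Rational(-1, 3)) = Mul(Rational(-1, 3), z))
Function('J')(O, a) = Add(8, Mul(5, a))
Function('g')(I, s) = Add(-35, Mul(-35, I)) (Function('g')(I, s) = Add(21, Mul(-7, Add(8, Mul(5, I)))) = Add(21, Add(-56, Mul(-35, I))) = Add(-35, Mul(-35, I)))
Pow(Add(6617337, Function('h')(2493, Function('g')(Add(-6, 11), Function('r')(-1)))), -1) = Pow(Add(6617337, Add(2493, Add(-35, Mul(-35, Add(-6, 11))))), -1) = Pow(Add(6617337, Add(2493, Add(-35, Mul(-35, 5)))), -1) = Pow(Add(6617337, Add(2493, Add(-35, -175))), -1) = Pow(Add(6617337, Add(2493, -210)), -1) = Pow(Add(6617337, 2283), -1) = Pow(6619620, -1) = Rational(1, 6619620)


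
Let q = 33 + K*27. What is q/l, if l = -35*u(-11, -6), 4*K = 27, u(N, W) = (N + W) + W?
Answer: 123/460 ≈ 0.26739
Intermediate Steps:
u(N, W) = N + 2*W
K = 27/4 (K = (¼)*27 = 27/4 ≈ 6.7500)
l = 805 (l = -35*(-11 + 2*(-6)) = -35*(-11 - 12) = -35*(-23) = 805)
q = 861/4 (q = 33 + (27/4)*27 = 33 + 729/4 = 861/4 ≈ 215.25)
q/l = (861/4)/805 = (861/4)*(1/805) = 123/460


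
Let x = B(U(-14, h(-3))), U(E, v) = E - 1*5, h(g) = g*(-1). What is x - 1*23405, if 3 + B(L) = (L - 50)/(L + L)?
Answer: -889435/38 ≈ -23406.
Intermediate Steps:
h(g) = -g
U(E, v) = -5 + E (U(E, v) = E - 5 = -5 + E)
B(L) = -3 + (-50 + L)/(2*L) (B(L) = -3 + (L - 50)/(L + L) = -3 + (-50 + L)/((2*L)) = -3 + (-50 + L)*(1/(2*L)) = -3 + (-50 + L)/(2*L))
x = -45/38 (x = -5/2 - 25/(-5 - 14) = -5/2 - 25/(-19) = -5/2 - 25*(-1/19) = -5/2 + 25/19 = -45/38 ≈ -1.1842)
x - 1*23405 = -45/38 - 1*23405 = -45/38 - 23405 = -889435/38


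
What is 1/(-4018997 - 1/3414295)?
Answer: -3414295/13722041362116 ≈ -2.4882e-7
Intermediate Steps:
1/(-4018997 - 1/3414295) = 1/(-13722041362116/3414295) = -3414295/13722041362116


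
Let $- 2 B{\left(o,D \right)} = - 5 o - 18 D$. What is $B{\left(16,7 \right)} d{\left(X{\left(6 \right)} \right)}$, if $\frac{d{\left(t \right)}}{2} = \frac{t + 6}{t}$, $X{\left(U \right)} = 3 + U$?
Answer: $\frac{1030}{3} \approx 343.33$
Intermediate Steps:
$B{\left(o,D \right)} = 9 D + \frac{5 o}{2}$ ($B{\left(o,D \right)} = - \frac{- 5 o - 18 D}{2} = - \frac{- 18 D - 5 o}{2} = 9 D + \frac{5 o}{2}$)
$d{\left(t \right)} = \frac{2 \left(6 + t\right)}{t}$ ($d{\left(t \right)} = 2 \frac{t + 6}{t} = 2 \frac{6 + t}{t} = \frac{2 \left(6 + t\right)}{t}$)
$B{\left(16,7 \right)} d{\left(X{\left(6 \right)} \right)} = \left(9 \cdot 7 + \frac{5}{2} \cdot 16\right) \left(2 + \frac{12}{3 + 6}\right) = \left(63 + 40\right) \left(2 + \frac{12}{9}\right) = 103 \left(2 + 12 \cdot \frac{1}{9}\right) = 103 \left(2 + \frac{4}{3}\right) = 103 \cdot \frac{10}{3} = \frac{1030}{3}$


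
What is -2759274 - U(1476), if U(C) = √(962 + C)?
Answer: -2759274 - √2438 ≈ -2.7593e+6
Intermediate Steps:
-2759274 - U(1476) = -2759274 - √(962 + 1476) = -2759274 - √2438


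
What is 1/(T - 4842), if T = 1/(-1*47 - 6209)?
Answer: -6256/30291553 ≈ -0.00020653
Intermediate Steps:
T = -1/6256 (T = 1/(-47 - 6209) = 1/(-6256) = -1/6256 ≈ -0.00015985)
1/(T - 4842) = 1/(-1/6256 - 4842) = 1/(-30291553/6256) = -6256/30291553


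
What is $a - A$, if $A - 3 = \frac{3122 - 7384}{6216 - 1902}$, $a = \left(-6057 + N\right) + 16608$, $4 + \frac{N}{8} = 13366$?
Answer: $\frac{253328839}{2157} \approx 1.1745 \cdot 10^{5}$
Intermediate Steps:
$N = 106896$ ($N = -32 + 8 \cdot 13366 = -32 + 106928 = 106896$)
$a = 117447$ ($a = \left(-6057 + 106896\right) + 16608 = 100839 + 16608 = 117447$)
$A = \frac{4340}{2157}$ ($A = 3 + \frac{3122 - 7384}{6216 - 1902} = 3 - \frac{4262}{4314} = 3 - \frac{2131}{2157} = \frac{4340}{2157} \approx 2.0121$)
$a - A = 117447 - \frac{4340}{2157} = \frac{253328839}{2157}$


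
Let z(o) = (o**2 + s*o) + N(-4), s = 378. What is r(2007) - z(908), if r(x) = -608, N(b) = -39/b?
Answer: -4673223/4 ≈ -1.1683e+6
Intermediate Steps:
z(o) = 39/4 + o**2 + 378*o (z(o) = (o**2 + 378*o) - 39/(-4) = (o**2 + 378*o) - 39*(-1/4) = (o**2 + 378*o) + 39/4 = 39/4 + o**2 + 378*o)
r(2007) - z(908) = -608 - (39/4 + 908**2 + 378*908) = -608 - (39/4 + 824464 + 343224) = -608 - 1*4670791/4 = -608 - 4670791/4 = -4673223/4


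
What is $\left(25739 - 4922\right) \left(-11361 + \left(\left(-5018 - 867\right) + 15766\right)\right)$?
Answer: $-30809160$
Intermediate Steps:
$\left(25739 - 4922\right) \left(-11361 + \left(\left(-5018 - 867\right) + 15766\right)\right) = 20817 \left(-11361 + \left(-5885 + 15766\right)\right) = 20817 \left(-11361 + 9881\right) = 20817 \left(-1480\right) = -30809160$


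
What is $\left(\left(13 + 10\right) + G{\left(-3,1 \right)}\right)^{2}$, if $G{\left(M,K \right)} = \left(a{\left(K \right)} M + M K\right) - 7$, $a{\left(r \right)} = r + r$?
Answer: $49$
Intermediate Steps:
$a{\left(r \right)} = 2 r$
$G{\left(M,K \right)} = -7 + 3 K M$ ($G{\left(M,K \right)} = \left(2 K M + M K\right) - 7 = \left(2 K M + K M\right) - 7 = 3 K M - 7 = -7 + 3 K M$)
$\left(\left(13 + 10\right) + G{\left(-3,1 \right)}\right)^{2} = \left(\left(13 + 10\right) + \left(-7 + 3 \cdot 1 \left(-3\right)\right)\right)^{2} = \left(23 - 16\right)^{2} = 7^{2} = 49$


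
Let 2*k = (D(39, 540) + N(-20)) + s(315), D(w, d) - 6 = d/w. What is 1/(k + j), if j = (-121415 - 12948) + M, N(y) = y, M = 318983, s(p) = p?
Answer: 26/4804213 ≈ 5.4119e-6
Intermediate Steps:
D(w, d) = 6 + d/w
k = 4093/26 (k = (((6 + 540/39) - 20) + 315)/2 = (((6 + 540*(1/39)) - 20) + 315)/2 = (((6 + 180/13) - 20) + 315)/2 = ((258/13 - 20) + 315)/2 = (-2/13 + 315)/2 = (½)*(4093/13) = 4093/26 ≈ 157.42)
j = 184620 (j = (-121415 - 12948) + 318983 = -134363 + 318983 = 184620)
1/(k + j) = 1/(4093/26 + 184620) = 1/(4804213/26) = 26/4804213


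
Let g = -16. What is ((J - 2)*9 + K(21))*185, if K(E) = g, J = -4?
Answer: -12950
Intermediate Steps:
K(E) = -16
((J - 2)*9 + K(21))*185 = ((-4 - 2)*9 - 16)*185 = (-6*9 - 16)*185 = (-54 - 16)*185 = -70*185 = -12950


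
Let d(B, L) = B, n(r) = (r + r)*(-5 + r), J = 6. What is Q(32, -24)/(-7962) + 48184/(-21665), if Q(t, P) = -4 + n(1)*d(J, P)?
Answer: -191257214/86248365 ≈ -2.2175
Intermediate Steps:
n(r) = 2*r*(-5 + r) (n(r) = (2*r)*(-5 + r) = 2*r*(-5 + r))
Q(t, P) = -52 (Q(t, P) = -4 + (2*1*(-5 + 1))*6 = -4 + (2*1*(-4))*6 = -4 - 8*6 = -4 - 48 = -52)
Q(32, -24)/(-7962) + 48184/(-21665) = -52/(-7962) + 48184/(-21665) = -52*(-1/7962) + 48184*(-1/21665) = 26/3981 - 48184/21665 = -191257214/86248365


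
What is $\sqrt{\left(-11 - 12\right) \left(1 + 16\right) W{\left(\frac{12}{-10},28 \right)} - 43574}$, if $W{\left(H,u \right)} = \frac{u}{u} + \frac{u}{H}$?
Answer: $\frac{5 i \sqrt{12543}}{3} \approx 186.66 i$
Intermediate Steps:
$W{\left(H,u \right)} = 1 + \frac{u}{H}$
$\sqrt{\left(-11 - 12\right) \left(1 + 16\right) W{\left(\frac{12}{-10},28 \right)} - 43574} = \sqrt{\left(-11 - 12\right) \left(1 + 16\right) \frac{\frac{12}{-10} + 28}{12 \frac{1}{-10}} - 43574} = \sqrt{\left(-23\right) 17 \frac{12 \left(- \frac{1}{10}\right) + 28}{12 \left(- \frac{1}{10}\right)} - 43574} = \sqrt{- 391 \frac{- \frac{6}{5} + 28}{- \frac{6}{5}} - 43574} = \sqrt{- 391 \left(\left(- \frac{5}{6}\right) \frac{134}{5}\right) - 43574} = \sqrt{\left(-391\right) \left(- \frac{67}{3}\right) - 43574} = \sqrt{\frac{26197}{3} - 43574} = \sqrt{- \frac{104525}{3}} = \frac{5 i \sqrt{12543}}{3}$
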